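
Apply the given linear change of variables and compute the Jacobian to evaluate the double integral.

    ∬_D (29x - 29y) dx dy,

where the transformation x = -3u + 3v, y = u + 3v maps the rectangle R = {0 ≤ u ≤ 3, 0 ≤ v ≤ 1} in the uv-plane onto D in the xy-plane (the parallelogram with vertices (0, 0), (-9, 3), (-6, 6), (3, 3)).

Compute the Jacobian determinant of (x, y) with respect to (u, v):

    ∂(x,y)/∂(u,v) = | -3  3 | = (-3)(3) - (3)(1) = -12.
                   | 1  3 |

Its absolute value is |J| = 12 (the area scaling factor).

Substituting x = -3u + 3v, y = u + 3v into the integrand,

    29x - 29y → -116u,

so the integral becomes

    ∬_R (-116u) · |J| du dv = ∫_0^3 ∫_0^1 (-1392u) dv du.

Inner (v): -1392u.
Outer (u): -6264.

Therefore ∬_D (29x - 29y) dx dy = -6264.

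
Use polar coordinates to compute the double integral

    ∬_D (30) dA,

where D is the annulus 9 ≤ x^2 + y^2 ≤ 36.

The region D is 3 ≤ r ≤ 6, 0 ≤ θ ≤ 2π in polar coordinates, where x = r cos(θ), y = r sin(θ), and dA = r dr dθ.

Under the substitution, the integrand becomes 30, so

    ∬_D (30) dA = ∫_{0}^{2π} ∫_{3}^{6} (30) · r dr dθ.

Inner integral (in r): ∫_{3}^{6} (30) · r dr = 405.

Outer integral (in θ): ∫_{0}^{2π} (405) dθ = 810π.

Therefore ∬_D (30) dA = 810π.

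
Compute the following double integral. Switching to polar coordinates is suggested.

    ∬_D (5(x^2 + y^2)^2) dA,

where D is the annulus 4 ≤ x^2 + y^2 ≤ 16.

The region D is 2 ≤ r ≤ 4, 0 ≤ θ ≤ 2π in polar coordinates, where x = r cos(θ), y = r sin(θ), and dA = r dr dθ.

Under the substitution, the integrand becomes 5r^4, so

    ∬_D (5(x^2 + y^2)^2) dA = ∫_{0}^{2π} ∫_{2}^{4} (5r^4) · r dr dθ.

Inner integral (in r): ∫_{2}^{4} (5r^4) · r dr = 3360.

Outer integral (in θ): ∫_{0}^{2π} (3360) dθ = 6720π.

Therefore ∬_D (5(x^2 + y^2)^2) dA = 6720π.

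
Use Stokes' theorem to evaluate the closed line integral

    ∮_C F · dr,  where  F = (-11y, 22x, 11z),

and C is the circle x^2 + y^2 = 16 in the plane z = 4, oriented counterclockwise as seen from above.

Let S be the flat disk x^2 + y^2 ≤ 16 in the plane z = 4, with upward unit normal n̂ = ẑ. By Stokes' theorem,

    ∮_C F · dr = ∬_S (∇ × F) · n̂ dS = ∬_D (curl F)_z dA,

where D is the disk x^2 + y^2 ≤ 16.

Compute the curl of F = (-11y, 22x, 11z):
    (∇ × F)_x = ∂F_z/∂y - ∂F_y/∂z = 0,
    (∇ × F)_y = ∂F_x/∂z - ∂F_z/∂x = 0,
    (∇ × F)_z = ∂F_y/∂x - ∂F_x/∂y = 33.

On z = 4, (curl F)_z = 33.

Convert to polar (x = r cos θ, y = r sin θ, dA = r dr dθ); the integrand becomes 33, so

    ∬_D (curl F)_z dA = ∫_0^{2π} ∫_0^{4} (33) · r dr dθ.

Inner (r from 0 to 4): 264.
Outer (θ from 0 to 2π): 528π.

Therefore ∮_C F · dr = 528π.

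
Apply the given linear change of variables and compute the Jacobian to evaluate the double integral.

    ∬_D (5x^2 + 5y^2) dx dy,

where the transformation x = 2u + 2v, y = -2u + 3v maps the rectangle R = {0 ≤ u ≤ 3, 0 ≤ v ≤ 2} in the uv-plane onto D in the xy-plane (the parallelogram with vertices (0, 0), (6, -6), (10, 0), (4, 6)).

Compute the Jacobian determinant of (x, y) with respect to (u, v):

    ∂(x,y)/∂(u,v) = | 2  2 | = (2)(3) - (2)(-2) = 10.
                   | -2  3 |

Its absolute value is |J| = 10 (the area scaling factor).

Substituting x = 2u + 2v, y = -2u + 3v into the integrand,

    5x^2 + 5y^2 → 40u^2 - 20u v + 65v^2,

so the integral becomes

    ∬_R (40u^2 - 20u v + 65v^2) · |J| du dv = ∫_0^3 ∫_0^2 (400u^2 - 200u v + 650v^2) dv du.

Inner (v): 800u^2 - 400u + 5200/3.
Outer (u): 10600.

Therefore ∬_D (5x^2 + 5y^2) dx dy = 10600.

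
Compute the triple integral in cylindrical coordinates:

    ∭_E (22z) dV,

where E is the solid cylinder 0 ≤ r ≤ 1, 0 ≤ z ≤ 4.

In cylindrical coordinates, x = r cos(θ), y = r sin(θ), z = z, and dV = r dr dθ dz.

The integrand becomes 22z, so

    ∭_E (22z) dV = ∫_{0}^{2π} ∫_{0}^{1} ∫_{0}^{4} (22z) · r dz dr dθ.

Inner (z): 176r.
Middle (r from 0 to 1): 88.
Outer (θ): 176π.

Therefore the triple integral equals 176π.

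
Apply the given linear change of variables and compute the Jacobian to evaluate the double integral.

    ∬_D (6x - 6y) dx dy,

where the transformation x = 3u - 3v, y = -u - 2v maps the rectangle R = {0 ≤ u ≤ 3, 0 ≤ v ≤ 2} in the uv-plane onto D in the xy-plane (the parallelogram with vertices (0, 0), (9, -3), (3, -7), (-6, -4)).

Compute the Jacobian determinant of (x, y) with respect to (u, v):

    ∂(x,y)/∂(u,v) = | 3  -3 | = (3)(-2) - (-3)(-1) = -9.
                   | -1  -2 |

Its absolute value is |J| = 9 (the area scaling factor).

Substituting x = 3u - 3v, y = -u - 2v into the integrand,

    6x - 6y → 24u - 6v,

so the integral becomes

    ∬_R (24u - 6v) · |J| du dv = ∫_0^3 ∫_0^2 (216u - 54v) dv du.

Inner (v): 432u - 108.
Outer (u): 1620.

Therefore ∬_D (6x - 6y) dx dy = 1620.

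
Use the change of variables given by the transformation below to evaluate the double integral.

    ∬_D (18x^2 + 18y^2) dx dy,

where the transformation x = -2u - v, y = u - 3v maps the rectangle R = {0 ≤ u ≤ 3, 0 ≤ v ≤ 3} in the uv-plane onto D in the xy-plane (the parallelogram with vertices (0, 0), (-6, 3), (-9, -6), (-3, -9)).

Compute the Jacobian determinant of (x, y) with respect to (u, v):

    ∂(x,y)/∂(u,v) = | -2  -1 | = (-2)(-3) - (-1)(1) = 7.
                   | 1  -3 |

Its absolute value is |J| = 7 (the area scaling factor).

Substituting x = -2u - v, y = u - 3v into the integrand,

    18x^2 + 18y^2 → 90u^2 - 36u v + 180v^2,

so the integral becomes

    ∬_R (90u^2 - 36u v + 180v^2) · |J| du dv = ∫_0^3 ∫_0^3 (630u^2 - 252u v + 1260v^2) dv du.

Inner (v): 1890u^2 - 1134u + 11340.
Outer (u): 45927.

Therefore ∬_D (18x^2 + 18y^2) dx dy = 45927.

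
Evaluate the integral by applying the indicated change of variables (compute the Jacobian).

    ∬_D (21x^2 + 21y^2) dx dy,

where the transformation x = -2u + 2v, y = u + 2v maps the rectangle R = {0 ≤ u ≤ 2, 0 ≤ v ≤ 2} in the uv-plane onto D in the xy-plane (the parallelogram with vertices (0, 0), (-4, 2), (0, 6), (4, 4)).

Compute the Jacobian determinant of (x, y) with respect to (u, v):

    ∂(x,y)/∂(u,v) = | -2  2 | = (-2)(2) - (2)(1) = -6.
                   | 1  2 |

Its absolute value is |J| = 6 (the area scaling factor).

Substituting x = -2u + 2v, y = u + 2v into the integrand,

    21x^2 + 21y^2 → 105u^2 - 84u v + 168v^2,

so the integral becomes

    ∬_R (105u^2 - 84u v + 168v^2) · |J| du dv = ∫_0^2 ∫_0^2 (630u^2 - 504u v + 1008v^2) dv du.

Inner (v): 1260u^2 - 1008u + 2688.
Outer (u): 6720.

Therefore ∬_D (21x^2 + 21y^2) dx dy = 6720.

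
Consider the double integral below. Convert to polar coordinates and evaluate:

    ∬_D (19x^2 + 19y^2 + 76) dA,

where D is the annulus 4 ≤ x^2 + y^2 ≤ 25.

The region D is 2 ≤ r ≤ 5, 0 ≤ θ ≤ 2π in polar coordinates, where x = r cos(θ), y = r sin(θ), and dA = r dr dθ.

Under the substitution, the integrand becomes 19r^2 + 76, so

    ∬_D (19x^2 + 19y^2 + 76) dA = ∫_{0}^{2π} ∫_{2}^{5} (19r^2 + 76) · r dr dθ.

Inner integral (in r): ∫_{2}^{5} (19r^2 + 76) · r dr = 14763/4.

Outer integral (in θ): ∫_{0}^{2π} (14763/4) dθ = 14763π/2.

Therefore ∬_D (19x^2 + 19y^2 + 76) dA = 14763π/2.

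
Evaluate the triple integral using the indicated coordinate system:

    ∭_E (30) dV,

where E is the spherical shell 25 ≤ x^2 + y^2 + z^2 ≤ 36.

In spherical coordinates, x = ρ sin(φ) cos(θ), y = ρ sin(φ) sin(θ), z = ρ cos(φ), and dV = ρ^2 sin(φ) dρ dφ dθ.

The integrand becomes 30, so

    ∭_E (30) dV = ∫_{0}^{2π} ∫_{0}^{π} ∫_{5}^{6} (30) · ρ^2 sin(φ) dρ dφ dθ.

Inner (ρ): 910sin(φ).
Middle (φ): 1820.
Outer (θ): 3640π.

Therefore the triple integral equals 3640π.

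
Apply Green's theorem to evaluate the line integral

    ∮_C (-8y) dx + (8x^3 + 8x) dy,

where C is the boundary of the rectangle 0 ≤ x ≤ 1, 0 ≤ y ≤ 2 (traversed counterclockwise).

Green's theorem converts the closed line integral into a double integral over the enclosed region D:

    ∮_C P dx + Q dy = ∬_D (∂Q/∂x - ∂P/∂y) dA.

Here P = -8y, Q = 8x^3 + 8x, so

    ∂Q/∂x = 24x^2 + 8,    ∂P/∂y = -8,
    ∂Q/∂x - ∂P/∂y = 24x^2 + 16.

D is the region 0 ≤ x ≤ 1, 0 ≤ y ≤ 2. Evaluating the double integral:

    ∬_D (24x^2 + 16) dA = ∫_0^{1} ∫_0^{2} (24x^2 + 16) dy dx.

Inner (y from 0 to 2): 48x^2 + 32.
Outer (x from 0 to 1): 48.

Therefore ∮_C P dx + Q dy = 48.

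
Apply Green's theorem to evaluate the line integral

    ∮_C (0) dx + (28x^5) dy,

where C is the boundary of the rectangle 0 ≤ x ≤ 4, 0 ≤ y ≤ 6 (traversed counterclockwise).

Green's theorem converts the closed line integral into a double integral over the enclosed region D:

    ∮_C P dx + Q dy = ∬_D (∂Q/∂x - ∂P/∂y) dA.

Here P = 0, Q = 28x^5, so

    ∂Q/∂x = 140x^4,    ∂P/∂y = 0,
    ∂Q/∂x - ∂P/∂y = 140x^4.

D is the region 0 ≤ x ≤ 4, 0 ≤ y ≤ 6. Evaluating the double integral:

    ∬_D (140x^4) dA = ∫_0^{4} ∫_0^{6} (140x^4) dy dx.

Inner (y from 0 to 6): 840x^4.
Outer (x from 0 to 4): 172032.

Therefore ∮_C P dx + Q dy = 172032.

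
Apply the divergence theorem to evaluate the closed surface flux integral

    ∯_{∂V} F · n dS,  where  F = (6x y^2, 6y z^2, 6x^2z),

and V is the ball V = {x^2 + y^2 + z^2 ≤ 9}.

By the divergence theorem,

    ∯_{∂V} F · n dS = ∭_V (∇ · F) dV.

Compute the divergence:
    ∇ · F = ∂F_x/∂x + ∂F_y/∂y + ∂F_z/∂z = 6y^2 + 6z^2 + 6x^2 = 6x^2 + 6y^2 + 6z^2.

In spherical coordinates, x = ρ sin(φ) cos(θ), y = ρ sin(φ) sin(θ), z = ρ cos(φ), dV = ρ^2 sin(φ) dρ dφ dθ, with 0 ≤ ρ ≤ 3, 0 ≤ φ ≤ π, 0 ≤ θ ≤ 2π.

The integrand, after substitution and multiplying by the volume element, becomes (6ρ^2) · ρ^2 sin(φ), so

    ∭_V (∇·F) dV = ∫_0^{2π} ∫_0^{π} ∫_0^{3} (6ρ^2) · ρ^2 sin(φ) dρ dφ dθ.

Inner (ρ from 0 to 3): 1458sin(φ)/5.
Middle (φ from 0 to π): 2916/5.
Outer (θ from 0 to 2π): 5832π/5.

Therefore ∯_{∂V} F · n dS = 5832π/5.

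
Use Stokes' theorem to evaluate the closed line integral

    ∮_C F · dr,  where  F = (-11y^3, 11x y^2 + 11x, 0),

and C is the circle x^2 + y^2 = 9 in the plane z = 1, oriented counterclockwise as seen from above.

Let S be the flat disk x^2 + y^2 ≤ 9 in the plane z = 1, with upward unit normal n̂ = ẑ. By Stokes' theorem,

    ∮_C F · dr = ∬_S (∇ × F) · n̂ dS = ∬_D (curl F)_z dA,

where D is the disk x^2 + y^2 ≤ 9.

Compute the curl of F = (-11y^3, 11x y^2 + 11x, 0):
    (∇ × F)_x = ∂F_z/∂y - ∂F_y/∂z = 0,
    (∇ × F)_y = ∂F_x/∂z - ∂F_z/∂x = 0,
    (∇ × F)_z = ∂F_y/∂x - ∂F_x/∂y = 44y^2 + 11.

On z = 1, (curl F)_z = 44y^2 + 11.

Convert to polar (x = r cos θ, y = r sin θ, dA = r dr dθ); the integrand becomes 44r^2sin(θ)^2 + 11, so

    ∬_D (curl F)_z dA = ∫_0^{2π} ∫_0^{3} (44r^2sin(θ)^2 + 11) · r dr dθ.

Inner (r from 0 to 3): 891sin(θ)^2 + 99/2.
Outer (θ from 0 to 2π): 990π.

Therefore ∮_C F · dr = 990π.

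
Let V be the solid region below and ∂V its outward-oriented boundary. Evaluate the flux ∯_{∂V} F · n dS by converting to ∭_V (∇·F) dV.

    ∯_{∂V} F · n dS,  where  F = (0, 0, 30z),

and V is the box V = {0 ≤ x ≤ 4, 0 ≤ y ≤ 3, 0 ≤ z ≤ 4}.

By the divergence theorem,

    ∯_{∂V} F · n dS = ∭_V (∇ · F) dV.

Compute the divergence:
    ∇ · F = ∂F_x/∂x + ∂F_y/∂y + ∂F_z/∂z = 0 + 0 + 30 = 30.

V is a rectangular box, so dV = dx dy dz with 0 ≤ x ≤ 4, 0 ≤ y ≤ 3, 0 ≤ z ≤ 4.

Integrate (30) over V as an iterated integral:

    ∭_V (∇·F) dV = ∫_0^{4} ∫_0^{3} ∫_0^{4} (30) dz dy dx.

Inner (z from 0 to 4): 120.
Middle (y from 0 to 3): 360.
Outer (x from 0 to 4): 1440.

Therefore ∯_{∂V} F · n dS = 1440.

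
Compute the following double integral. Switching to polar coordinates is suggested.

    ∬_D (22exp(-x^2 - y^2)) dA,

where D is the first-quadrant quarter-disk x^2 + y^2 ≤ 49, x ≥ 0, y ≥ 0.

The region D is 0 ≤ r ≤ 7, 0 ≤ θ ≤ π/2 in polar coordinates, where x = r cos(θ), y = r sin(θ), and dA = r dr dθ.

Under the substitution, the integrand becomes 22exp(-r^2), so

    ∬_D (22exp(-x^2 - y^2)) dA = ∫_{0}^{π/2} ∫_{0}^{7} (22exp(-r^2)) · r dr dθ.

Inner integral (in r): ∫_{0}^{7} (22exp(-r^2)) · r dr = 11 - 11exp(-49).

Outer integral (in θ): ∫_{0}^{π/2} (11 - 11exp(-49)) dθ = -11π (1 - exp(49))exp(-49)/2.

Therefore ∬_D (22exp(-x^2 - y^2)) dA = -11π (1 - exp(49))exp(-49)/2.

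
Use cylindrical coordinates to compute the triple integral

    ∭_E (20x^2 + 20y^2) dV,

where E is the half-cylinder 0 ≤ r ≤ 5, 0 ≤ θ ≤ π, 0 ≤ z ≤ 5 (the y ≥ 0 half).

In cylindrical coordinates, x = r cos(θ), y = r sin(θ), z = z, and dV = r dr dθ dz.

The integrand becomes 20r^2, so

    ∭_E (20x^2 + 20y^2) dV = ∫_{0}^{π} ∫_{0}^{5} ∫_{0}^{5} (20r^2) · r dz dr dθ.

Inner (z): 100r^3.
Middle (r from 0 to 5): 15625.
Outer (θ): 15625π.

Therefore the triple integral equals 15625π.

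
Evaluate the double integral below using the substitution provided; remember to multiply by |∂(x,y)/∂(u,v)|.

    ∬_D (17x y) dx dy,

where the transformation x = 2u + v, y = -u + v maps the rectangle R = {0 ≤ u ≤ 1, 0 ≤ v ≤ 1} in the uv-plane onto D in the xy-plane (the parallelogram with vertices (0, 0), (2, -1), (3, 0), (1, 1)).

Compute the Jacobian determinant of (x, y) with respect to (u, v):

    ∂(x,y)/∂(u,v) = | 2  1 | = (2)(1) - (1)(-1) = 3.
                   | -1  1 |

Its absolute value is |J| = 3 (the area scaling factor).

Substituting x = 2u + v, y = -u + v into the integrand,

    17x y → -34u^2 + 17u v + 17v^2,

so the integral becomes

    ∬_R (-34u^2 + 17u v + 17v^2) · |J| du dv = ∫_0^1 ∫_0^1 (-102u^2 + 51u v + 51v^2) dv du.

Inner (v): -102u^2 + 51u/2 + 17.
Outer (u): -17/4.

Therefore ∬_D (17x y) dx dy = -17/4.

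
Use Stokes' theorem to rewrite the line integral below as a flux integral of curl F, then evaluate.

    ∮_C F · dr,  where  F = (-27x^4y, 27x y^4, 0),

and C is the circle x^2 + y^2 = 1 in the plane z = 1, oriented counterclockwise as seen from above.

Let S be the flat disk x^2 + y^2 ≤ 1 in the plane z = 1, with upward unit normal n̂ = ẑ. By Stokes' theorem,

    ∮_C F · dr = ∬_S (∇ × F) · n̂ dS = ∬_D (curl F)_z dA,

where D is the disk x^2 + y^2 ≤ 1.

Compute the curl of F = (-27x^4y, 27x y^4, 0):
    (∇ × F)_x = ∂F_z/∂y - ∂F_y/∂z = 0,
    (∇ × F)_y = ∂F_x/∂z - ∂F_z/∂x = 0,
    (∇ × F)_z = ∂F_y/∂x - ∂F_x/∂y = 27x^4 + 27y^4.

On z = 1, (curl F)_z = 27x^4 + 27y^4.

Convert to polar (x = r cos θ, y = r sin θ, dA = r dr dθ); the integrand becomes 27r^4(sin(θ)^4 + cos(θ)^4), so

    ∬_D (curl F)_z dA = ∫_0^{2π} ∫_0^{1} (27r^4(sin(θ)^4 + cos(θ)^4)) · r dr dθ.

Inner (r from 0 to 1): 9sin(θ)^4/2 + 9cos(θ)^4/2.
Outer (θ from 0 to 2π): 27π/4.

Therefore ∮_C F · dr = 27π/4.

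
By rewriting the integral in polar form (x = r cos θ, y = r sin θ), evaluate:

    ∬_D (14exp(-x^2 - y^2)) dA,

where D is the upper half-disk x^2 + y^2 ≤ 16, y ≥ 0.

The region D is 0 ≤ r ≤ 4, 0 ≤ θ ≤ π in polar coordinates, where x = r cos(θ), y = r sin(θ), and dA = r dr dθ.

Under the substitution, the integrand becomes 14exp(-r^2), so

    ∬_D (14exp(-x^2 - y^2)) dA = ∫_{0}^{π} ∫_{0}^{4} (14exp(-r^2)) · r dr dθ.

Inner integral (in r): ∫_{0}^{4} (14exp(-r^2)) · r dr = 7 - 7exp(-16).

Outer integral (in θ): ∫_{0}^{π} (7 - 7exp(-16)) dθ = -7π exp(-16) + 7π.

Therefore ∬_D (14exp(-x^2 - y^2)) dA = -7π exp(-16) + 7π.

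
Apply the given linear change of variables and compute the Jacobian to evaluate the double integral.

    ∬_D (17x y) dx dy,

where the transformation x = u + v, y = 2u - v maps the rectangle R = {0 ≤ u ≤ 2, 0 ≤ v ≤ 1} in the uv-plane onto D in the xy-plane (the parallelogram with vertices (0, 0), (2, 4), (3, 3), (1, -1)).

Compute the Jacobian determinant of (x, y) with respect to (u, v):

    ∂(x,y)/∂(u,v) = | 1  1 | = (1)(-1) - (1)(2) = -3.
                   | 2  -1 |

Its absolute value is |J| = 3 (the area scaling factor).

Substituting x = u + v, y = 2u - v into the integrand,

    17x y → 34u^2 + 17u v - 17v^2,

so the integral becomes

    ∬_R (34u^2 + 17u v - 17v^2) · |J| du dv = ∫_0^2 ∫_0^1 (102u^2 + 51u v - 51v^2) dv du.

Inner (v): 102u^2 + 51u/2 - 17.
Outer (u): 289.

Therefore ∬_D (17x y) dx dy = 289.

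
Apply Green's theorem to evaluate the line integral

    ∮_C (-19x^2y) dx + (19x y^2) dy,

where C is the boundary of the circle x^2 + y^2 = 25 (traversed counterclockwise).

Green's theorem converts the closed line integral into a double integral over the enclosed region D:

    ∮_C P dx + Q dy = ∬_D (∂Q/∂x - ∂P/∂y) dA.

Here P = -19x^2y, Q = 19x y^2, so

    ∂Q/∂x = 19y^2,    ∂P/∂y = -19x^2,
    ∂Q/∂x - ∂P/∂y = 19x^2 + 19y^2.

D is the region x^2 + y^2 ≤ 25. Evaluating the double integral:

In polar coordinates (x = r cos θ, y = r sin θ, dA = r dr dθ) the integrand becomes 19r^2, so

    ∬_D (19x^2 + 19y^2) dA = ∫_0^{2π} ∫_0^{5} (19r^2) · r dr dθ.

Inner (r from 0 to 5): 11875/4.
Outer (θ from 0 to 2π): 11875π/2.

Therefore ∮_C P dx + Q dy = 11875π/2.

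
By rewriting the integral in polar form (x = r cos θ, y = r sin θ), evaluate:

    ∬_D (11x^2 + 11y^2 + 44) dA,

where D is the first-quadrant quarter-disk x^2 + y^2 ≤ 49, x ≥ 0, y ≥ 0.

The region D is 0 ≤ r ≤ 7, 0 ≤ θ ≤ π/2 in polar coordinates, where x = r cos(θ), y = r sin(θ), and dA = r dr dθ.

Under the substitution, the integrand becomes 11r^2 + 44, so

    ∬_D (11x^2 + 11y^2 + 44) dA = ∫_{0}^{π/2} ∫_{0}^{7} (11r^2 + 44) · r dr dθ.

Inner integral (in r): ∫_{0}^{7} (11r^2 + 44) · r dr = 30723/4.

Outer integral (in θ): ∫_{0}^{π/2} (30723/4) dθ = 30723π/8.

Therefore ∬_D (11x^2 + 11y^2 + 44) dA = 30723π/8.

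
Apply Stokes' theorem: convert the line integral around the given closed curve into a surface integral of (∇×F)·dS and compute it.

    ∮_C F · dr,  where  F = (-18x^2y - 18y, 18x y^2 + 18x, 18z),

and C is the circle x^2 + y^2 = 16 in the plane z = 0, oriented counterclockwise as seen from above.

Let S be the flat disk x^2 + y^2 ≤ 16 in the plane z = 0, with upward unit normal n̂ = ẑ. By Stokes' theorem,

    ∮_C F · dr = ∬_S (∇ × F) · n̂ dS = ∬_D (curl F)_z dA,

where D is the disk x^2 + y^2 ≤ 16.

Compute the curl of F = (-18x^2y - 18y, 18x y^2 + 18x, 18z):
    (∇ × F)_x = ∂F_z/∂y - ∂F_y/∂z = 0,
    (∇ × F)_y = ∂F_x/∂z - ∂F_z/∂x = 0,
    (∇ × F)_z = ∂F_y/∂x - ∂F_x/∂y = 18x^2 + 18y^2 + 36.

On z = 0, (curl F)_z = 18x^2 + 18y^2 + 36.

Convert to polar (x = r cos θ, y = r sin θ, dA = r dr dθ); the integrand becomes 18r^2 + 36, so

    ∬_D (curl F)_z dA = ∫_0^{2π} ∫_0^{4} (18r^2 + 36) · r dr dθ.

Inner (r from 0 to 4): 1440.
Outer (θ from 0 to 2π): 2880π.

Therefore ∮_C F · dr = 2880π.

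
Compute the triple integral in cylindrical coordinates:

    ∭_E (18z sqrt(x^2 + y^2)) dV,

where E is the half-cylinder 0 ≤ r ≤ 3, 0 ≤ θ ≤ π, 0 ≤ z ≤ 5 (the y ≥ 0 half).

In cylindrical coordinates, x = r cos(θ), y = r sin(θ), z = z, and dV = r dr dθ dz.

The integrand becomes 18r z, so

    ∭_E (18z sqrt(x^2 + y^2)) dV = ∫_{0}^{π} ∫_{0}^{3} ∫_{0}^{5} (18r z) · r dz dr dθ.

Inner (z): 225r^2.
Middle (r from 0 to 3): 2025.
Outer (θ): 2025π.

Therefore the triple integral equals 2025π.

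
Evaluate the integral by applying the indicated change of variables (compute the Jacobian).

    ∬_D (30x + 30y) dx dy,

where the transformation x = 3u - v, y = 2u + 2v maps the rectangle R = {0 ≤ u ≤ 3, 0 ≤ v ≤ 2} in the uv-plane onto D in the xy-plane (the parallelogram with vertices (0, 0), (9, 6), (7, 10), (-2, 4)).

Compute the Jacobian determinant of (x, y) with respect to (u, v):

    ∂(x,y)/∂(u,v) = | 3  -1 | = (3)(2) - (-1)(2) = 8.
                   | 2  2 |

Its absolute value is |J| = 8 (the area scaling factor).

Substituting x = 3u - v, y = 2u + 2v into the integrand,

    30x + 30y → 150u + 30v,

so the integral becomes

    ∬_R (150u + 30v) · |J| du dv = ∫_0^3 ∫_0^2 (1200u + 240v) dv du.

Inner (v): 2400u + 480.
Outer (u): 12240.

Therefore ∬_D (30x + 30y) dx dy = 12240.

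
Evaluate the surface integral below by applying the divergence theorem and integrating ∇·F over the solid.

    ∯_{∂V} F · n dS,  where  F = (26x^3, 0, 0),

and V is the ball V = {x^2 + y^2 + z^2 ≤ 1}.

By the divergence theorem,

    ∯_{∂V} F · n dS = ∭_V (∇ · F) dV.

Compute the divergence:
    ∇ · F = ∂F_x/∂x + ∂F_y/∂y + ∂F_z/∂z = 78x^2 + 0 + 0 = 78x^2.

In spherical coordinates, x = ρ sin(φ) cos(θ), y = ρ sin(φ) sin(θ), z = ρ cos(φ), dV = ρ^2 sin(φ) dρ dφ dθ, with 0 ≤ ρ ≤ 1, 0 ≤ φ ≤ π, 0 ≤ θ ≤ 2π.

The integrand, after substitution and multiplying by the volume element, becomes (78ρ^2sin(φ)^2cos(θ)^2) · ρ^2 sin(φ), so

    ∭_V (∇·F) dV = ∫_0^{2π} ∫_0^{π} ∫_0^{1} (78ρ^2sin(φ)^2cos(θ)^2) · ρ^2 sin(φ) dρ dφ dθ.

Inner (ρ from 0 to 1): 78sin(φ)^3cos(θ)^2/5.
Middle (φ from 0 to π): 104cos(θ)^2/5.
Outer (θ from 0 to 2π): 104π/5.

Therefore ∯_{∂V} F · n dS = 104π/5.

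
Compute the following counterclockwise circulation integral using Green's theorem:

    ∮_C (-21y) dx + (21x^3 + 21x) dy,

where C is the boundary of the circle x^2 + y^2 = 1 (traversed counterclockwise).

Green's theorem converts the closed line integral into a double integral over the enclosed region D:

    ∮_C P dx + Q dy = ∬_D (∂Q/∂x - ∂P/∂y) dA.

Here P = -21y, Q = 21x^3 + 21x, so

    ∂Q/∂x = 63x^2 + 21,    ∂P/∂y = -21,
    ∂Q/∂x - ∂P/∂y = 63x^2 + 42.

D is the region x^2 + y^2 ≤ 1. Evaluating the double integral:

In polar coordinates (x = r cos θ, y = r sin θ, dA = r dr dθ) the integrand becomes 63r^2cos(θ)^2 + 42, so

    ∬_D (63x^2 + 42) dA = ∫_0^{2π} ∫_0^{1} (63r^2cos(θ)^2 + 42) · r dr dθ.

Inner (r from 0 to 1): 63cos(θ)^2/4 + 21.
Outer (θ from 0 to 2π): 231π/4.

Therefore ∮_C P dx + Q dy = 231π/4.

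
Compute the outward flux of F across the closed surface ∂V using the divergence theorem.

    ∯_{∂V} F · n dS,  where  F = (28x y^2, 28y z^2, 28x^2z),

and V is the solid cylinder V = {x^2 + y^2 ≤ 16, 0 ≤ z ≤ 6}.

By the divergence theorem,

    ∯_{∂V} F · n dS = ∭_V (∇ · F) dV.

Compute the divergence:
    ∇ · F = ∂F_x/∂x + ∂F_y/∂y + ∂F_z/∂z = 28y^2 + 28z^2 + 28x^2 = 28x^2 + 28y^2 + 28z^2.

In cylindrical coordinates, x = r cos(θ), y = r sin(θ), z = z, dV = r dr dθ dz, with 0 ≤ r ≤ 4, 0 ≤ θ ≤ 2π, 0 ≤ z ≤ 6.

The integrand, after substitution and multiplying by the volume element, becomes (28r^2 + 28z^2) · r, so

    ∭_V (∇·F) dV = ∫_0^{2π} ∫_0^{4} ∫_0^{6} (28r^2 + 28z^2) · r dz dr dθ.

Inner (z from 0 to 6): 168r (r^2 + 12).
Middle (r from 0 to 4): 26880.
Outer (θ from 0 to 2π): 53760π.

Therefore ∯_{∂V} F · n dS = 53760π.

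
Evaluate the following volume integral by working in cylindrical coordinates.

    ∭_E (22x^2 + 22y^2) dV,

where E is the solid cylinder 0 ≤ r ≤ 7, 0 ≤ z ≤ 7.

In cylindrical coordinates, x = r cos(θ), y = r sin(θ), z = z, and dV = r dr dθ dz.

The integrand becomes 22r^2, so

    ∭_E (22x^2 + 22y^2) dV = ∫_{0}^{2π} ∫_{0}^{7} ∫_{0}^{7} (22r^2) · r dz dr dθ.

Inner (z): 154r^3.
Middle (r from 0 to 7): 184877/2.
Outer (θ): 184877π.

Therefore the triple integral equals 184877π.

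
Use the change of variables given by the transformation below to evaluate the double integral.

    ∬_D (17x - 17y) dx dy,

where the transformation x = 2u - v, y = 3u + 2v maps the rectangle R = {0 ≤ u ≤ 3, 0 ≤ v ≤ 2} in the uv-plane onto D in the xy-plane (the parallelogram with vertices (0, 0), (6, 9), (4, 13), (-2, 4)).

Compute the Jacobian determinant of (x, y) with respect to (u, v):

    ∂(x,y)/∂(u,v) = | 2  -1 | = (2)(2) - (-1)(3) = 7.
                   | 3  2 |

Its absolute value is |J| = 7 (the area scaling factor).

Substituting x = 2u - v, y = 3u + 2v into the integrand,

    17x - 17y → -17u - 51v,

so the integral becomes

    ∬_R (-17u - 51v) · |J| du dv = ∫_0^3 ∫_0^2 (-119u - 357v) dv du.

Inner (v): -238u - 714.
Outer (u): -3213.

Therefore ∬_D (17x - 17y) dx dy = -3213.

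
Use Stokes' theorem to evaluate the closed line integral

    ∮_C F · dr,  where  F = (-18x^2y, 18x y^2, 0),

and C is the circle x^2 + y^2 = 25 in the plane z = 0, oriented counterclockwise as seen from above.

Let S be the flat disk x^2 + y^2 ≤ 25 in the plane z = 0, with upward unit normal n̂ = ẑ. By Stokes' theorem,

    ∮_C F · dr = ∬_S (∇ × F) · n̂ dS = ∬_D (curl F)_z dA,

where D is the disk x^2 + y^2 ≤ 25.

Compute the curl of F = (-18x^2y, 18x y^2, 0):
    (∇ × F)_x = ∂F_z/∂y - ∂F_y/∂z = 0,
    (∇ × F)_y = ∂F_x/∂z - ∂F_z/∂x = 0,
    (∇ × F)_z = ∂F_y/∂x - ∂F_x/∂y = 18x^2 + 18y^2.

On z = 0, (curl F)_z = 18x^2 + 18y^2.

Convert to polar (x = r cos θ, y = r sin θ, dA = r dr dθ); the integrand becomes 18r^2, so

    ∬_D (curl F)_z dA = ∫_0^{2π} ∫_0^{5} (18r^2) · r dr dθ.

Inner (r from 0 to 5): 5625/2.
Outer (θ from 0 to 2π): 5625π.

Therefore ∮_C F · dr = 5625π.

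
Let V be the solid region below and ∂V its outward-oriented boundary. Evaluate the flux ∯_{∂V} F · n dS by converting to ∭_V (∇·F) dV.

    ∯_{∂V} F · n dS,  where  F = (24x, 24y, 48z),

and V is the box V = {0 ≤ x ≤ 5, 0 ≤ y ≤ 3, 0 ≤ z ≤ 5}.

By the divergence theorem,

    ∯_{∂V} F · n dS = ∭_V (∇ · F) dV.

Compute the divergence:
    ∇ · F = ∂F_x/∂x + ∂F_y/∂y + ∂F_z/∂z = 24 + 24 + 48 = 96.

V is a rectangular box, so dV = dx dy dz with 0 ≤ x ≤ 5, 0 ≤ y ≤ 3, 0 ≤ z ≤ 5.

Integrate (96) over V as an iterated integral:

    ∭_V (∇·F) dV = ∫_0^{5} ∫_0^{3} ∫_0^{5} (96) dz dy dx.

Inner (z from 0 to 5): 480.
Middle (y from 0 to 3): 1440.
Outer (x from 0 to 5): 7200.

Therefore ∯_{∂V} F · n dS = 7200.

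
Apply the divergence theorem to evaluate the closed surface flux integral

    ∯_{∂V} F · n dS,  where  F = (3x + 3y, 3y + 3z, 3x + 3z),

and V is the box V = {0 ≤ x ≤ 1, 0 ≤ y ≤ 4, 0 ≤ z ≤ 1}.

By the divergence theorem,

    ∯_{∂V} F · n dS = ∭_V (∇ · F) dV.

Compute the divergence:
    ∇ · F = ∂F_x/∂x + ∂F_y/∂y + ∂F_z/∂z = 3 + 3 + 3 = 9.

V is a rectangular box, so dV = dx dy dz with 0 ≤ x ≤ 1, 0 ≤ y ≤ 4, 0 ≤ z ≤ 1.

Integrate (9) over V as an iterated integral:

    ∭_V (∇·F) dV = ∫_0^{1} ∫_0^{4} ∫_0^{1} (9) dz dy dx.

Inner (z from 0 to 1): 9.
Middle (y from 0 to 4): 36.
Outer (x from 0 to 1): 36.

Therefore ∯_{∂V} F · n dS = 36.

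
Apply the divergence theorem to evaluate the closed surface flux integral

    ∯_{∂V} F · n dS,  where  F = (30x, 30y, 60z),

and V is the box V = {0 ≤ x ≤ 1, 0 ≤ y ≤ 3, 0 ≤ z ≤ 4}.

By the divergence theorem,

    ∯_{∂V} F · n dS = ∭_V (∇ · F) dV.

Compute the divergence:
    ∇ · F = ∂F_x/∂x + ∂F_y/∂y + ∂F_z/∂z = 30 + 30 + 60 = 120.

V is a rectangular box, so dV = dx dy dz with 0 ≤ x ≤ 1, 0 ≤ y ≤ 3, 0 ≤ z ≤ 4.

Integrate (120) over V as an iterated integral:

    ∭_V (∇·F) dV = ∫_0^{1} ∫_0^{3} ∫_0^{4} (120) dz dy dx.

Inner (z from 0 to 4): 480.
Middle (y from 0 to 3): 1440.
Outer (x from 0 to 1): 1440.

Therefore ∯_{∂V} F · n dS = 1440.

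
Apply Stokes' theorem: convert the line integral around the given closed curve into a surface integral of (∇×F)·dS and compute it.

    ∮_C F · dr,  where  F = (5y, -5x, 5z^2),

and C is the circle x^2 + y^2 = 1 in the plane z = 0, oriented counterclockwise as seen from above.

Let S be the flat disk x^2 + y^2 ≤ 1 in the plane z = 0, with upward unit normal n̂ = ẑ. By Stokes' theorem,

    ∮_C F · dr = ∬_S (∇ × F) · n̂ dS = ∬_D (curl F)_z dA,

where D is the disk x^2 + y^2 ≤ 1.

Compute the curl of F = (5y, -5x, 5z^2):
    (∇ × F)_x = ∂F_z/∂y - ∂F_y/∂z = 0,
    (∇ × F)_y = ∂F_x/∂z - ∂F_z/∂x = 0,
    (∇ × F)_z = ∂F_y/∂x - ∂F_x/∂y = -10.

On z = 0, (curl F)_z = -10.

Convert to polar (x = r cos θ, y = r sin θ, dA = r dr dθ); the integrand becomes -10, so

    ∬_D (curl F)_z dA = ∫_0^{2π} ∫_0^{1} (-10) · r dr dθ.

Inner (r from 0 to 1): -5.
Outer (θ from 0 to 2π): -10π.

Therefore ∮_C F · dr = -10π.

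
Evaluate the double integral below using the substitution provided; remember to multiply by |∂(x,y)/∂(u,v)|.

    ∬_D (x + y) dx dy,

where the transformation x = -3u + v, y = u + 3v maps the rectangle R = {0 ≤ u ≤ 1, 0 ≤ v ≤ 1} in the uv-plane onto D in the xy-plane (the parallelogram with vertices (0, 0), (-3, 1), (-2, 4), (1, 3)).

Compute the Jacobian determinant of (x, y) with respect to (u, v):

    ∂(x,y)/∂(u,v) = | -3  1 | = (-3)(3) - (1)(1) = -10.
                   | 1  3 |

Its absolute value is |J| = 10 (the area scaling factor).

Substituting x = -3u + v, y = u + 3v into the integrand,

    x + y → -2u + 4v,

so the integral becomes

    ∬_R (-2u + 4v) · |J| du dv = ∫_0^1 ∫_0^1 (-20u + 40v) dv du.

Inner (v): 20 - 20u.
Outer (u): 10.

Therefore ∬_D (x + y) dx dy = 10.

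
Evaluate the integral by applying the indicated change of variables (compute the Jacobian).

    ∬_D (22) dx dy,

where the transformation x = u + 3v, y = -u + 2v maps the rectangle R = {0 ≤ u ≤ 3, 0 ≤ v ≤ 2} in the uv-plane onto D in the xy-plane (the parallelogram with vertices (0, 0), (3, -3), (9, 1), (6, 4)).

Compute the Jacobian determinant of (x, y) with respect to (u, v):

    ∂(x,y)/∂(u,v) = | 1  3 | = (1)(2) - (3)(-1) = 5.
                   | -1  2 |

Its absolute value is |J| = 5 (the area scaling factor).

Substituting x = u + 3v, y = -u + 2v into the integrand,

    22 → 22,

so the integral becomes

    ∬_R (22) · |J| du dv = ∫_0^3 ∫_0^2 (110) dv du.

Inner (v): 220.
Outer (u): 660.

Therefore ∬_D (22) dx dy = 660.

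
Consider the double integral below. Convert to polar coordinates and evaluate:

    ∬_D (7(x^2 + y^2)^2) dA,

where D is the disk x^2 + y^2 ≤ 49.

The region D is 0 ≤ r ≤ 7, 0 ≤ θ ≤ 2π in polar coordinates, where x = r cos(θ), y = r sin(θ), and dA = r dr dθ.

Under the substitution, the integrand becomes 7r^4, so

    ∬_D (7(x^2 + y^2)^2) dA = ∫_{0}^{2π} ∫_{0}^{7} (7r^4) · r dr dθ.

Inner integral (in r): ∫_{0}^{7} (7r^4) · r dr = 823543/6.

Outer integral (in θ): ∫_{0}^{2π} (823543/6) dθ = 823543π/3.

Therefore ∬_D (7(x^2 + y^2)^2) dA = 823543π/3.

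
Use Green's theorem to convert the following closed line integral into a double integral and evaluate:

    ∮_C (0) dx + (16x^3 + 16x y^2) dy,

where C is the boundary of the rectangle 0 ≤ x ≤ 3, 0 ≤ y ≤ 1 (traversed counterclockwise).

Green's theorem converts the closed line integral into a double integral over the enclosed region D:

    ∮_C P dx + Q dy = ∬_D (∂Q/∂x - ∂P/∂y) dA.

Here P = 0, Q = 16x^3 + 16x y^2, so

    ∂Q/∂x = 48x^2 + 16y^2,    ∂P/∂y = 0,
    ∂Q/∂x - ∂P/∂y = 48x^2 + 16y^2.

D is the region 0 ≤ x ≤ 3, 0 ≤ y ≤ 1. Evaluating the double integral:

    ∬_D (48x^2 + 16y^2) dA = ∫_0^{3} ∫_0^{1} (48x^2 + 16y^2) dy dx.

Inner (y from 0 to 1): 48x^2 + 16/3.
Outer (x from 0 to 3): 448.

Therefore ∮_C P dx + Q dy = 448.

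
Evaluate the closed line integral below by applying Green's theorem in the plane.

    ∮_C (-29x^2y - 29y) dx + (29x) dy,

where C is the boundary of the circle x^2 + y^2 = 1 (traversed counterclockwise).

Green's theorem converts the closed line integral into a double integral over the enclosed region D:

    ∮_C P dx + Q dy = ∬_D (∂Q/∂x - ∂P/∂y) dA.

Here P = -29x^2y - 29y, Q = 29x, so

    ∂Q/∂x = 29,    ∂P/∂y = -29x^2 - 29,
    ∂Q/∂x - ∂P/∂y = 29x^2 + 58.

D is the region x^2 + y^2 ≤ 1. Evaluating the double integral:

In polar coordinates (x = r cos θ, y = r sin θ, dA = r dr dθ) the integrand becomes 29r^2cos(θ)^2 + 58, so

    ∬_D (29x^2 + 58) dA = ∫_0^{2π} ∫_0^{1} (29r^2cos(θ)^2 + 58) · r dr dθ.

Inner (r from 0 to 1): 29cos(θ)^2/4 + 29.
Outer (θ from 0 to 2π): 261π/4.

Therefore ∮_C P dx + Q dy = 261π/4.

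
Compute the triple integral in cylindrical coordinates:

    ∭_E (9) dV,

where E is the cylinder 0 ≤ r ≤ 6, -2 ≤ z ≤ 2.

In cylindrical coordinates, x = r cos(θ), y = r sin(θ), z = z, and dV = r dr dθ dz.

The integrand becomes 9, so

    ∭_E (9) dV = ∫_{0}^{2π} ∫_{0}^{6} ∫_{-2}^{2} (9) · r dz dr dθ.

Inner (z): 36r.
Middle (r from 0 to 6): 648.
Outer (θ): 1296π.

Therefore the triple integral equals 1296π.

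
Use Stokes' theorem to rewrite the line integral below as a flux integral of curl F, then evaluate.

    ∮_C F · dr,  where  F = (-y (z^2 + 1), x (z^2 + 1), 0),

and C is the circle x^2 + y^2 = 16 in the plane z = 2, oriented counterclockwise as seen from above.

Let S be the flat disk x^2 + y^2 ≤ 16 in the plane z = 2, with upward unit normal n̂ = ẑ. By Stokes' theorem,

    ∮_C F · dr = ∬_S (∇ × F) · n̂ dS = ∬_D (curl F)_z dA,

where D is the disk x^2 + y^2 ≤ 16.

Compute the curl of F = (-y (z^2 + 1), x (z^2 + 1), 0):
    (∇ × F)_x = ∂F_z/∂y - ∂F_y/∂z = -2x z,
    (∇ × F)_y = ∂F_x/∂z - ∂F_z/∂x = -2y z,
    (∇ × F)_z = ∂F_y/∂x - ∂F_x/∂y = 2z^2 + 2.

On z = 2, (curl F)_z = 10.

Convert to polar (x = r cos θ, y = r sin θ, dA = r dr dθ); the integrand becomes 10, so

    ∬_D (curl F)_z dA = ∫_0^{2π} ∫_0^{4} (10) · r dr dθ.

Inner (r from 0 to 4): 80.
Outer (θ from 0 to 2π): 160π.

Therefore ∮_C F · dr = 160π.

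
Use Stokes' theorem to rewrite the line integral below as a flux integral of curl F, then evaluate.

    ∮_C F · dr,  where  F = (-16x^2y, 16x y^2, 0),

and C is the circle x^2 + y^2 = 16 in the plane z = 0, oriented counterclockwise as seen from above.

Let S be the flat disk x^2 + y^2 ≤ 16 in the plane z = 0, with upward unit normal n̂ = ẑ. By Stokes' theorem,

    ∮_C F · dr = ∬_S (∇ × F) · n̂ dS = ∬_D (curl F)_z dA,

where D is the disk x^2 + y^2 ≤ 16.

Compute the curl of F = (-16x^2y, 16x y^2, 0):
    (∇ × F)_x = ∂F_z/∂y - ∂F_y/∂z = 0,
    (∇ × F)_y = ∂F_x/∂z - ∂F_z/∂x = 0,
    (∇ × F)_z = ∂F_y/∂x - ∂F_x/∂y = 16x^2 + 16y^2.

On z = 0, (curl F)_z = 16x^2 + 16y^2.

Convert to polar (x = r cos θ, y = r sin θ, dA = r dr dθ); the integrand becomes 16r^2, so

    ∬_D (curl F)_z dA = ∫_0^{2π} ∫_0^{4} (16r^2) · r dr dθ.

Inner (r from 0 to 4): 1024.
Outer (θ from 0 to 2π): 2048π.

Therefore ∮_C F · dr = 2048π.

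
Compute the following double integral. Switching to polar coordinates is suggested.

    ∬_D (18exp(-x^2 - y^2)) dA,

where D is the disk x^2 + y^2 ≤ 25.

The region D is 0 ≤ r ≤ 5, 0 ≤ θ ≤ 2π in polar coordinates, where x = r cos(θ), y = r sin(θ), and dA = r dr dθ.

Under the substitution, the integrand becomes 18exp(-r^2), so

    ∬_D (18exp(-x^2 - y^2)) dA = ∫_{0}^{2π} ∫_{0}^{5} (18exp(-r^2)) · r dr dθ.

Inner integral (in r): ∫_{0}^{5} (18exp(-r^2)) · r dr = 9 - 9exp(-25).

Outer integral (in θ): ∫_{0}^{2π} (9 - 9exp(-25)) dθ = -18π exp(-25) + 18π.

Therefore ∬_D (18exp(-x^2 - y^2)) dA = -18π exp(-25) + 18π.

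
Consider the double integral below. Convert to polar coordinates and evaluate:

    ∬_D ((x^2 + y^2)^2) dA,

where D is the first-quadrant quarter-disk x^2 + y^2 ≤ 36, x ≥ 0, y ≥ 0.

The region D is 0 ≤ r ≤ 6, 0 ≤ θ ≤ π/2 in polar coordinates, where x = r cos(θ), y = r sin(θ), and dA = r dr dθ.

Under the substitution, the integrand becomes r^4, so

    ∬_D ((x^2 + y^2)^2) dA = ∫_{0}^{π/2} ∫_{0}^{6} (r^4) · r dr dθ.

Inner integral (in r): ∫_{0}^{6} (r^4) · r dr = 7776.

Outer integral (in θ): ∫_{0}^{π/2} (7776) dθ = 3888π.

Therefore ∬_D ((x^2 + y^2)^2) dA = 3888π.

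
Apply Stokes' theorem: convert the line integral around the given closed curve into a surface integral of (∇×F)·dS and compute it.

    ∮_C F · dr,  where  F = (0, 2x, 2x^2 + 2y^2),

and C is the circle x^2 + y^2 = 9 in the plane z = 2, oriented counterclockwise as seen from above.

Let S be the flat disk x^2 + y^2 ≤ 9 in the plane z = 2, with upward unit normal n̂ = ẑ. By Stokes' theorem,

    ∮_C F · dr = ∬_S (∇ × F) · n̂ dS = ∬_D (curl F)_z dA,

where D is the disk x^2 + y^2 ≤ 9.

Compute the curl of F = (0, 2x, 2x^2 + 2y^2):
    (∇ × F)_x = ∂F_z/∂y - ∂F_y/∂z = 4y,
    (∇ × F)_y = ∂F_x/∂z - ∂F_z/∂x = -4x,
    (∇ × F)_z = ∂F_y/∂x - ∂F_x/∂y = 2.

On z = 2, (curl F)_z = 2.

Convert to polar (x = r cos θ, y = r sin θ, dA = r dr dθ); the integrand becomes 2, so

    ∬_D (curl F)_z dA = ∫_0^{2π} ∫_0^{3} (2) · r dr dθ.

Inner (r from 0 to 3): 9.
Outer (θ from 0 to 2π): 18π.

Therefore ∮_C F · dr = 18π.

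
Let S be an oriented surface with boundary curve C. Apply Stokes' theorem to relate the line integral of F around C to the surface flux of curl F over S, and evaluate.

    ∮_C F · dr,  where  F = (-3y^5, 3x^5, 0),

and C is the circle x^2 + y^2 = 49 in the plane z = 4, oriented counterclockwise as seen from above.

Let S be the flat disk x^2 + y^2 ≤ 49 in the plane z = 4, with upward unit normal n̂ = ẑ. By Stokes' theorem,

    ∮_C F · dr = ∬_S (∇ × F) · n̂ dS = ∬_D (curl F)_z dA,

where D is the disk x^2 + y^2 ≤ 49.

Compute the curl of F = (-3y^5, 3x^5, 0):
    (∇ × F)_x = ∂F_z/∂y - ∂F_y/∂z = 0,
    (∇ × F)_y = ∂F_x/∂z - ∂F_z/∂x = 0,
    (∇ × F)_z = ∂F_y/∂x - ∂F_x/∂y = 15x^4 + 15y^4.

On z = 4, (curl F)_z = 15x^4 + 15y^4.

Convert to polar (x = r cos θ, y = r sin θ, dA = r dr dθ); the integrand becomes 15r^4(sin(θ)^4 + cos(θ)^4), so

    ∬_D (curl F)_z dA = ∫_0^{2π} ∫_0^{7} (15r^4(sin(θ)^4 + cos(θ)^4)) · r dr dθ.

Inner (r from 0 to 7): 588245sin(θ)^4/2 + 588245cos(θ)^4/2.
Outer (θ from 0 to 2π): 1764735π/4.

Therefore ∮_C F · dr = 1764735π/4.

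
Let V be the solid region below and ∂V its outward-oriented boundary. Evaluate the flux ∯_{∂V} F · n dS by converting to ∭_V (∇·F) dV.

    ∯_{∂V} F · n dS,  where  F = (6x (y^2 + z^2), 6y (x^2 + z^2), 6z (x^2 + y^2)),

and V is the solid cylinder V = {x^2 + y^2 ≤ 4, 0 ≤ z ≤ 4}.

By the divergence theorem,

    ∯_{∂V} F · n dS = ∭_V (∇ · F) dV.

Compute the divergence:
    ∇ · F = ∂F_x/∂x + ∂F_y/∂y + ∂F_z/∂z = 6y^2 + 6z^2 + 6x^2 + 6z^2 + 6x^2 + 6y^2 = 12x^2 + 12y^2 + 12z^2.

In cylindrical coordinates, x = r cos(θ), y = r sin(θ), z = z, dV = r dr dθ dz, with 0 ≤ r ≤ 2, 0 ≤ θ ≤ 2π, 0 ≤ z ≤ 4.

The integrand, after substitution and multiplying by the volume element, becomes (12r^2 + 12z^2) · r, so

    ∭_V (∇·F) dV = ∫_0^{2π} ∫_0^{2} ∫_0^{4} (12r^2 + 12z^2) · r dz dr dθ.

Inner (z from 0 to 4): 48r^3 + 256r.
Middle (r from 0 to 2): 704.
Outer (θ from 0 to 2π): 1408π.

Therefore ∯_{∂V} F · n dS = 1408π.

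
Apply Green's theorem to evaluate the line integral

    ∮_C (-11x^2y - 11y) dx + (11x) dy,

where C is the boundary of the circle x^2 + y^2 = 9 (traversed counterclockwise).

Green's theorem converts the closed line integral into a double integral over the enclosed region D:

    ∮_C P dx + Q dy = ∬_D (∂Q/∂x - ∂P/∂y) dA.

Here P = -11x^2y - 11y, Q = 11x, so

    ∂Q/∂x = 11,    ∂P/∂y = -11x^2 - 11,
    ∂Q/∂x - ∂P/∂y = 11x^2 + 22.

D is the region x^2 + y^2 ≤ 9. Evaluating the double integral:

In polar coordinates (x = r cos θ, y = r sin θ, dA = r dr dθ) the integrand becomes 11r^2cos(θ)^2 + 22, so

    ∬_D (11x^2 + 22) dA = ∫_0^{2π} ∫_0^{3} (11r^2cos(θ)^2 + 22) · r dr dθ.

Inner (r from 0 to 3): 891cos(θ)^2/4 + 99.
Outer (θ from 0 to 2π): 1683π/4.

Therefore ∮_C P dx + Q dy = 1683π/4.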